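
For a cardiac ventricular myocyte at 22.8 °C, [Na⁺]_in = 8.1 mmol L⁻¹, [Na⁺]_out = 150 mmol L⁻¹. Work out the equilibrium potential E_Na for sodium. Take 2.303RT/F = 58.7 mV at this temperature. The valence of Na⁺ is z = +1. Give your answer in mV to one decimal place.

E = (58.7/z) · log₁₀([Na⁺]_out/[Na⁺]_in) with z = +1.
= (58.7/1) · log₁₀(150/8.1) = 58.70 · log₁₀(18.52)
= 58.70 · (1.2676) = 74.41 mV

74.4 mV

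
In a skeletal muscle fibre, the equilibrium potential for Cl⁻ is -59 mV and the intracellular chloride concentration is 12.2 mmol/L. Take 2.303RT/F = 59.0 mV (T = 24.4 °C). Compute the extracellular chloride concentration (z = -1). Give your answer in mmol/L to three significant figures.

Nernst: E = (59.0/-1) · log₁₀([out]/[in]), so log₁₀([out]/[in]) = -59.0 × -1 / 59.0 = 1.0000.
[out]/[in] = 10^(1.0000) = 10.
[out] = 10 × 12.2 = 122 mmol/L.

122 mmol/L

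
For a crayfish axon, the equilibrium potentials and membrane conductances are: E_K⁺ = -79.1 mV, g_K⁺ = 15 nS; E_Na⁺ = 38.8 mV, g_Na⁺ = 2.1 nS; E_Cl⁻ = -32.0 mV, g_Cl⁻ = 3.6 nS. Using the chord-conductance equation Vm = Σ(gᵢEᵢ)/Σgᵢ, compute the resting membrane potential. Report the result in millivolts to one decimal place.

-58.9 mV

Σ gᵢEᵢ = 15·(-79.1) + 2.1·(38.8) + 3.6·(-32.0) = -1220.22
Σ gᵢ = 15 + 2.1 + 3.6 = 20.7
Vm = -1220.22 / 20.7 = -58.95 mV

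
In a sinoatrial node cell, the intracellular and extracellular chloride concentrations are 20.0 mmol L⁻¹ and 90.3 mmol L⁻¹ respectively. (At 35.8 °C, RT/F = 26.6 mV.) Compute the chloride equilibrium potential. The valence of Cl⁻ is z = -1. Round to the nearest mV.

E = (26.6/z) · ln([Cl⁻]_out/[Cl⁻]_in) with z = -1.
For an anion, dividing by z = -1 reverses the sign.
= (26.6/-1) · ln(90.3/20.0) = -26.60 · ln(4.515)
= -26.60 · (1.5074) = -40.10 mV

-40 mV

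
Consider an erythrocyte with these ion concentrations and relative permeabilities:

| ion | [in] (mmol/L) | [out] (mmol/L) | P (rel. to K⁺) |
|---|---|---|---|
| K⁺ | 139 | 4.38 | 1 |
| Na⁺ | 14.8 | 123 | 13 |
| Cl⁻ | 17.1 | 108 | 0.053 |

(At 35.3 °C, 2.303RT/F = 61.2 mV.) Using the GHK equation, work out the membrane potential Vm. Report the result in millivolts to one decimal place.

41.5 mV

Vm = 61.2 · log₁₀[(Σ P·[cation]ₒ + Σ P·[anion]ᵢ) / (Σ P·[cation]ᵢ + Σ P·[anion]ₒ)]
Numerator = 1×4.38 + 13×123 + 0.053×17.1 = 1604
Denominator = 1×139 + 13×14.8 + 0.053×108 = 337.1
Vm = 61.2 · log₁₀(4.7587) = 61.2 × (0.6775) = 41.46 mV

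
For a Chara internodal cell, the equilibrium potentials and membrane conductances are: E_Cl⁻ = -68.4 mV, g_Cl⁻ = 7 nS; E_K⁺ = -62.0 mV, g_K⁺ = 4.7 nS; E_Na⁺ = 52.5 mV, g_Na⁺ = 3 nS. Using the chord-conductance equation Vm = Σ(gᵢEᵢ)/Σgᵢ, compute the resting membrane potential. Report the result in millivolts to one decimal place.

Σ gᵢEᵢ = 7·(-68.4) + 4.7·(-62.0) + 3·(52.5) = -612.70
Σ gᵢ = 7 + 4.7 + 3 = 14.7
Vm = -612.70 / 14.7 = -41.68 mV

-41.7 mV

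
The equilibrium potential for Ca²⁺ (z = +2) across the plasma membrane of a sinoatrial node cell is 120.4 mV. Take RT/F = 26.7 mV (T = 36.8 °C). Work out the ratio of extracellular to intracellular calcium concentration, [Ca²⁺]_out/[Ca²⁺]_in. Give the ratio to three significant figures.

ln([out]/[in]) = E·z/(26.7) = 120.4 × 2 / 26.7 = 9.0187
[out]/[in] = e^(9.0187) = 8256

8260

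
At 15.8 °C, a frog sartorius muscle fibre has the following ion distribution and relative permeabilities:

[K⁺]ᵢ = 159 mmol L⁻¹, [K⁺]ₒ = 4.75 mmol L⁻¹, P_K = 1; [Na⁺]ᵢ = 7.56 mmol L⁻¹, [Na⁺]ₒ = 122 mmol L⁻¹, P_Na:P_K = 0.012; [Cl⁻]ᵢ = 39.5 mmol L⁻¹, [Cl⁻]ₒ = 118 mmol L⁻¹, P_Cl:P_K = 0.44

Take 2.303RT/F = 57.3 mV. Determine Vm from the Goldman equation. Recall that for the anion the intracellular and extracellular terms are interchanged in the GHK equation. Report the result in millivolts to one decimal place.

Vm = 57.3 · log₁₀[(Σ P·[cation]ₒ + Σ P·[anion]ᵢ) / (Σ P·[cation]ᵢ + Σ P·[anion]ₒ)]
Numerator = 1×4.75 + 0.012×122 + 0.44×39.5 = 23.59
Denominator = 1×159 + 0.012×7.56 + 0.44×118 = 211
Vm = 57.3 · log₁₀(0.11181) = 57.3 × (-0.9515) = -54.52 mV

-54.5 mV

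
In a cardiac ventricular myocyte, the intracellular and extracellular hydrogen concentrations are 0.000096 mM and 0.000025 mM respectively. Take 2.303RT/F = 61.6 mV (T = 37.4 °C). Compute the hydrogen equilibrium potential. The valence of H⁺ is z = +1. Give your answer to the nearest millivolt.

-36 mV

E = (61.6/z) · log₁₀([H⁺]_out/[H⁺]_in) with z = +1.
= (61.6/1) · log₁₀(0.000025/0.000096) = 61.60 · log₁₀(0.2604)
= 61.60 · (-0.5843) = -35.99 mV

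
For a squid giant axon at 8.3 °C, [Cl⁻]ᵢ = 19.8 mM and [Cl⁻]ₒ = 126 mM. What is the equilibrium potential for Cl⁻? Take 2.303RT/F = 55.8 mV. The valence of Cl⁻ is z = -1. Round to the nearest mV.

E = (55.8/z) · log₁₀([Cl⁻]_out/[Cl⁻]_in) with z = -1.
For an anion, dividing by z = -1 reverses the sign.
= (55.8/-1) · log₁₀(126/19.8) = -55.80 · log₁₀(6.364)
= -55.80 · (0.8037) = -44.85 mV

-45 mV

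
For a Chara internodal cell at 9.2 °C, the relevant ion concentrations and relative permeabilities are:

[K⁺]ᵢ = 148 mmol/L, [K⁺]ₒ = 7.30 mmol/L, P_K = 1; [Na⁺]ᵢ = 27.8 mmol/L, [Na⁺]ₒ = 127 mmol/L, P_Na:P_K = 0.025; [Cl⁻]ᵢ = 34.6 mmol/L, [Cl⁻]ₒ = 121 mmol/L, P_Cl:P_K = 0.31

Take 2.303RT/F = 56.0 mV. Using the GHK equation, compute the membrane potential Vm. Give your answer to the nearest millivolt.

Vm = 56.0 · log₁₀[(Σ P·[cation]ₒ + Σ P·[anion]ᵢ) / (Σ P·[cation]ᵢ + Σ P·[anion]ₒ)]
Numerator = 1×7.30 + 0.025×127 + 0.31×34.6 = 21.2
Denominator = 1×148 + 0.025×27.8 + 0.31×121 = 186.2
Vm = 56.0 · log₁₀(0.11386) = 56.0 × (-0.9436) = -52.84 mV

-53 mV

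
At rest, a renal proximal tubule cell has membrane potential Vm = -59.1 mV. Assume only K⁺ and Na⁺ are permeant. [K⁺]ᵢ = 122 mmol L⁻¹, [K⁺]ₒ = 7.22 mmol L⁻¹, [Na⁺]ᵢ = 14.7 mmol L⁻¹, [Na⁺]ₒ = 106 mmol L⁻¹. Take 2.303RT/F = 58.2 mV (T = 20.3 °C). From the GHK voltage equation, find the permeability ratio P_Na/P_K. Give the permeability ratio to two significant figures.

Let α = P_Na/P_K. GHK: Vm = 58.2·log₁₀[(Kₒ + α·Naₒ)/(Kᵢ + α·Naᵢ)].
10^(Vm/58.2) = 10^(-59.1/58.2) = 0.096502
So 0.096502·(Kᵢ + α·Naᵢ) = Kₒ + α·Naₒ → α = (0.096502·122.0 − 7.22) / (106.0 − 0.096502·14.7)
α = (11.77 − 7.22) / (106.0 − 1.419) = 4.553/104.6 = 0.04354

0.044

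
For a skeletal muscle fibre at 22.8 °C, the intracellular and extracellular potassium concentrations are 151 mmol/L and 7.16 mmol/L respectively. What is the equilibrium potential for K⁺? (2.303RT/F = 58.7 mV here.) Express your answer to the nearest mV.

E = (58.7/z) · log₁₀([K⁺]_out/[K⁺]_in) with z = +1.
= (58.7/1) · log₁₀(7.16/151) = 58.70 · log₁₀(0.04742)
= 58.70 · (-1.3241) = -77.72 mV

-78 mV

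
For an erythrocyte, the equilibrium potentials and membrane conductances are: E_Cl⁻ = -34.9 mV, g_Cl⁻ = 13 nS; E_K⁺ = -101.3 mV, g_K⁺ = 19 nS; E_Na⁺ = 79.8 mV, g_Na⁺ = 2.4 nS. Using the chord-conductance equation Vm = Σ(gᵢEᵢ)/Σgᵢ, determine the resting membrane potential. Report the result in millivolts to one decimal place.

-63.6 mV

Σ gᵢEᵢ = 13·(-34.9) + 19·(-101.3) + 2.4·(79.8) = -2186.88
Σ gᵢ = 13 + 19 + 2.4 = 34.4
Vm = -2186.88 / 34.4 = -63.57 mV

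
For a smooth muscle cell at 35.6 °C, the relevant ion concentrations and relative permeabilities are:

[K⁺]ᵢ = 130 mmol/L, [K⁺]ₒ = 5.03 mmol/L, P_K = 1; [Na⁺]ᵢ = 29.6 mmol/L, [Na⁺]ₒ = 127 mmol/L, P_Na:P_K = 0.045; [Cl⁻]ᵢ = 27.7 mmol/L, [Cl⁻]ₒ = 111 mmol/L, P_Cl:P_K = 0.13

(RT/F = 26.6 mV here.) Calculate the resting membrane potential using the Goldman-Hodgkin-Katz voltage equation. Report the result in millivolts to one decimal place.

-61.7 mV

Vm = 26.6 · ln[(Σ P·[cation]ₒ + Σ P·[anion]ᵢ) / (Σ P·[cation]ᵢ + Σ P·[anion]ₒ)]
Numerator = 1×5.03 + 0.045×127 + 0.13×27.7 = 14.35
Denominator = 1×130 + 0.045×29.6 + 0.13×111 = 145.8
Vm = 26.6 · ln(0.098421) = 26.6 × (-2.3185) = -61.67 mV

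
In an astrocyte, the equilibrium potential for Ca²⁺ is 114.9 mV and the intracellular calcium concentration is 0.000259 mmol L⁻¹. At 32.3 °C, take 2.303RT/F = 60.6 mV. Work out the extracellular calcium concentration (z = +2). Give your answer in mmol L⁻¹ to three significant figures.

Nernst: E = (60.6/2) · log₁₀([out]/[in]), so log₁₀([out]/[in]) = 114.9 × 2 / 60.6 = 3.7921.
[out]/[in] = 10^(3.7921) = 6196.
[out] = 6196 × 0.000259 = 1.605 mmol L⁻¹.

1.60 mmol L⁻¹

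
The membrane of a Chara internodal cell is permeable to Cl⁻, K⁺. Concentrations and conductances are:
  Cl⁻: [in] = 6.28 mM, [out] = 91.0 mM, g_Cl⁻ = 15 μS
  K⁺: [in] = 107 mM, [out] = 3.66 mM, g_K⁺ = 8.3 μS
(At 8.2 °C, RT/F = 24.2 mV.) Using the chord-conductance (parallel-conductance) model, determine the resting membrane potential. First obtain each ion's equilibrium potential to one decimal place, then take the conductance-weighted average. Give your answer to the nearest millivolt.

-71 mV

E_Cl⁻ = (24.2/-1)·ln(91.0/6.28) = -64.7 mV
E_K⁺ = (24.2/1)·ln(3.66/107) = -81.7 mV
Vm = (Σ gᵢEᵢ)/(Σ gᵢ) = (15·-64.7 + 8.3·-81.7) / (15 + 8.3)
= -1648.61 / 23.3 = -70.76 mV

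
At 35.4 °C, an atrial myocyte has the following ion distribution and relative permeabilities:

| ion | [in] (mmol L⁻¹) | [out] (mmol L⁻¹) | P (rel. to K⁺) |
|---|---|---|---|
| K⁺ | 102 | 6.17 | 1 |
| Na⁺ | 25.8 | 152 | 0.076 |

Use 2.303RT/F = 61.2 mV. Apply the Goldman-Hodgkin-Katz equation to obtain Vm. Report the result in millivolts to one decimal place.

-47.0 mV

Vm = 61.2 · log₁₀[(Σ P·[cation]ₒ + Σ P·[anion]ᵢ) / (Σ P·[cation]ᵢ + Σ P·[anion]ₒ)]
Numerator = 1×6.17 + 0.076×152 = 17.72
Denominator = 1×102 + 0.076×25.8 = 104
Vm = 61.2 · log₁₀(0.17047) = 61.2 × (-0.7684) = -47.02 mV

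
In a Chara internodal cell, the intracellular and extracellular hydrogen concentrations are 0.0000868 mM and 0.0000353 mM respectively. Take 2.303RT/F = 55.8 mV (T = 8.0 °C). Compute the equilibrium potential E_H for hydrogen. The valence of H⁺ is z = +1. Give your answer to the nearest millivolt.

E = (55.8/z) · log₁₀([H⁺]_out/[H⁺]_in) with z = +1.
= (55.8/1) · log₁₀(0.0000353/0.0000868) = 55.80 · log₁₀(0.4067)
= 55.80 · (-0.3907) = -21.80 mV

-22 mV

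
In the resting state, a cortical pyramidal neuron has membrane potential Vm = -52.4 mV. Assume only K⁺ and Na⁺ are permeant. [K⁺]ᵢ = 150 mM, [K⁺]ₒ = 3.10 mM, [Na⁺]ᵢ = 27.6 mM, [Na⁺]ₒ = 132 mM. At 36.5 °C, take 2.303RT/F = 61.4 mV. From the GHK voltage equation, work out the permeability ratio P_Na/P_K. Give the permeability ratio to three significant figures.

0.140

Let α = P_Na/P_K. GHK: Vm = 61.4·log₁₀[(Kₒ + α·Naₒ)/(Kᵢ + α·Naᵢ)].
10^(Vm/61.4) = 10^(-52.4/61.4) = 0.14015
So 0.14015·(Kᵢ + α·Naᵢ) = Kₒ + α·Naₒ → α = (0.14015·150.0 − 3.1) / (132.0 − 0.14015·27.6)
α = (21.02 − 3.1) / (132.0 − 3.868) = 17.92/128.1 = 0.1399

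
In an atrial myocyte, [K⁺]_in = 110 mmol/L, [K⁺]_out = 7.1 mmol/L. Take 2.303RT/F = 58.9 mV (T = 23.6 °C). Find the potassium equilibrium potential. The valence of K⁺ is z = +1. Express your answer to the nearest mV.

-70 mV

E = (58.9/z) · log₁₀([K⁺]_out/[K⁺]_in) with z = +1.
= (58.9/1) · log₁₀(7.1/110) = 58.90 · log₁₀(0.06455)
= 58.90 · (-1.1901) = -70.10 mV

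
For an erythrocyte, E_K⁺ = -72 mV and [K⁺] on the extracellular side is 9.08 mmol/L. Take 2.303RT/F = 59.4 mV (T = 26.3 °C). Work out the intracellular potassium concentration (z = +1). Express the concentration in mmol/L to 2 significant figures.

Nernst: E = (59.4/1) · log₁₀([out]/[in]), so log₁₀([out]/[in]) = -72.0 × 1 / 59.4 = -1.2121.
[out]/[in] = 10^(-1.2121) = 0.06136.
[in] = 9.08 / 0.06136 = 148 mmol/L.

150 mmol/L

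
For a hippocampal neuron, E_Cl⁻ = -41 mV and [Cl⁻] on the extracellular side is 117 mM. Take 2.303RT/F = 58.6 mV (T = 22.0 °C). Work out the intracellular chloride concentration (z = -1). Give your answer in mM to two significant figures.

23 mM

Nernst: E = (58.6/-1) · log₁₀([out]/[in]), so log₁₀([out]/[in]) = -41.0 × -1 / 58.6 = 0.6997.
[out]/[in] = 10^(0.6997) = 5.008.
[in] = 117 / 5.008 = 23.36 mM.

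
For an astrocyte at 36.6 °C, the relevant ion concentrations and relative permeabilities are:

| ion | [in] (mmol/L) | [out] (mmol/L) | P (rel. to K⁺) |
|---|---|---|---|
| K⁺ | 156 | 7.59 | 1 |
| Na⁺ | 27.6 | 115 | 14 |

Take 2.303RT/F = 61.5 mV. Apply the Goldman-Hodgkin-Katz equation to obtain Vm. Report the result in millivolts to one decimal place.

Vm = 61.5 · log₁₀[(Σ P·[cation]ₒ + Σ P·[anion]ᵢ) / (Σ P·[cation]ᵢ + Σ P·[anion]ₒ)]
Numerator = 1×7.59 + 14×115 = 1618
Denominator = 1×156 + 14×27.6 = 542.4
Vm = 61.5 · log₁₀(2.9823) = 61.5 × (0.4745) = 29.18 mV

29.2 mV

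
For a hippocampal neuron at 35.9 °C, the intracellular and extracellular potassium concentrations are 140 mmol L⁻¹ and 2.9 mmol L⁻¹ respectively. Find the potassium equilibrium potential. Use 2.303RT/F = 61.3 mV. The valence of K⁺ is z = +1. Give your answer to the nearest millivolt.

E = (61.3/z) · log₁₀([K⁺]_out/[K⁺]_in) with z = +1.
= (61.3/1) · log₁₀(2.9/140) = 61.30 · log₁₀(0.02071)
= 61.30 · (-1.6837) = -103.21 mV

-103 mV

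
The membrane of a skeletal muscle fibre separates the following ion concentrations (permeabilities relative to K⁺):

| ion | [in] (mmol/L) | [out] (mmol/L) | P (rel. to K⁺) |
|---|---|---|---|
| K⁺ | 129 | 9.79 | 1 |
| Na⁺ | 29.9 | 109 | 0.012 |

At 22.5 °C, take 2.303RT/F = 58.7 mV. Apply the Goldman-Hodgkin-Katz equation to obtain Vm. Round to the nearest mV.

-63 mV

Vm = 58.7 · log₁₀[(Σ P·[cation]ₒ + Σ P·[anion]ᵢ) / (Σ P·[cation]ᵢ + Σ P·[anion]ₒ)]
Numerator = 1×9.79 + 0.012×109 = 11.1
Denominator = 1×129 + 0.012×29.9 = 129.4
Vm = 58.7 · log₁₀(0.085792) = 58.7 × (-1.0666) = -62.61 mV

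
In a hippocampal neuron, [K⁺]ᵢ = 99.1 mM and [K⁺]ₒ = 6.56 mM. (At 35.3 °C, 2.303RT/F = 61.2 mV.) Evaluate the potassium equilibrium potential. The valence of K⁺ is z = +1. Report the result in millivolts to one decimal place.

E = (61.2/z) · log₁₀([K⁺]_out/[K⁺]_in) with z = +1.
= (61.2/1) · log₁₀(6.56/99.1) = 61.20 · log₁₀(0.0662)
= 61.20 · (-1.1792) = -72.17 mV

-72.2 mV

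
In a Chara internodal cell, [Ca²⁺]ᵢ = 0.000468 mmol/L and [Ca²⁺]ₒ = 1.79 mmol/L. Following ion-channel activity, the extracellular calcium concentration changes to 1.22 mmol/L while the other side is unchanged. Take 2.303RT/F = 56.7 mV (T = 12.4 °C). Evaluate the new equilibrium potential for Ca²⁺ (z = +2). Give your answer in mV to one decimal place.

96.8 mV

After the shift: [Ca²⁺]_out = 1.22, [Ca²⁺]_in = 0.000468 mmol/L.
E_new = (56.7/2)·log₁₀(1.22/0.000468) = 28.35 · (3.4161) = 96.85 mV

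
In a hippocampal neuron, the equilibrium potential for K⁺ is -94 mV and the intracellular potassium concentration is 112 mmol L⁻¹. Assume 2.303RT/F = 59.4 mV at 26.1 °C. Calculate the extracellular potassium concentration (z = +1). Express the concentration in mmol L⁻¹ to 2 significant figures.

Nernst: E = (59.4/1) · log₁₀([out]/[in]), so log₁₀([out]/[in]) = -94.0 × 1 / 59.4 = -1.5825.
[out]/[in] = 10^(-1.5825) = 0.02615.
[out] = 0.02615 × 112 = 2.929 mmol L⁻¹.

2.9 mmol L⁻¹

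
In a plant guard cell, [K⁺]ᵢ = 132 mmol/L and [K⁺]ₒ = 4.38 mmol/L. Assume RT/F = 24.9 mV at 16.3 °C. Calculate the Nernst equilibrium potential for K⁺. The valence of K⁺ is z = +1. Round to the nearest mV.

E = (24.9/z) · ln([K⁺]_out/[K⁺]_in) with z = +1.
= (24.9/1) · ln(4.38/132) = 24.90 · ln(0.03318)
= 24.90 · (-3.4058) = -84.80 mV

-85 mV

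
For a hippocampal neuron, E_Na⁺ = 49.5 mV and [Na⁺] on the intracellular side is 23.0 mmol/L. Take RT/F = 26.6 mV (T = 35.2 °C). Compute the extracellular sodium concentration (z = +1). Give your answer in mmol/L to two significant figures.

150 mmol/L

Nernst: E = (26.6/1) · ln([out]/[in]), so ln([out]/[in]) = 49.5 × 1 / 26.6 = 1.8609.
[out]/[in] = e^(1.8609) = 6.43.
[out] = 6.43 × 23.0 = 147.9 mmol/L.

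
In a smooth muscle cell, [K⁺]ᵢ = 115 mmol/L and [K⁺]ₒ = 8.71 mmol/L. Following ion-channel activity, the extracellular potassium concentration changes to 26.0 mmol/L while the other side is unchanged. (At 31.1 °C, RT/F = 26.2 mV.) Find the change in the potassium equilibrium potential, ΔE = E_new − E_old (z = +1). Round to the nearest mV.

29 mV

E_old = (26.2/1)·ln(8.71/115) = -67.61 mV
E_new = (26.2/1)·ln(26.0/115) = -38.96 mV
ΔE = -38.96 − (-67.61) = 28.65 mV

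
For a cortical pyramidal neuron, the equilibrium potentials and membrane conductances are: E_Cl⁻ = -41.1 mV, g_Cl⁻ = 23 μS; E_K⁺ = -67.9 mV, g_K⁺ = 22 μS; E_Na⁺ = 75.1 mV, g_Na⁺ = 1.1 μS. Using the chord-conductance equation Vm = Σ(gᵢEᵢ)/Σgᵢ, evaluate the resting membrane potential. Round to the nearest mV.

-51 mV

Σ gᵢEᵢ = 23·(-41.1) + 22·(-67.9) + 1.1·(75.1) = -2356.49
Σ gᵢ = 23 + 22 + 1.1 = 46.1
Vm = -2356.49 / 46.1 = -51.12 mV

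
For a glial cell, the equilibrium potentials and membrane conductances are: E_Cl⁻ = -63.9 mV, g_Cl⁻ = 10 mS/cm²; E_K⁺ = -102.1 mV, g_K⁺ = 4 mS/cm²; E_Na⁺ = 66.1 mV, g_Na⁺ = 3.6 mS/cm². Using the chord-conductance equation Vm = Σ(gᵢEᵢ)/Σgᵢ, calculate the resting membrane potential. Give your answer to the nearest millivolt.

Σ gᵢEᵢ = 10·(-63.9) + 4·(-102.1) + 3.6·(66.1) = -809.44
Σ gᵢ = 10 + 4 + 3.6 = 17.6
Vm = -809.44 / 17.6 = -45.99 mV

-46 mV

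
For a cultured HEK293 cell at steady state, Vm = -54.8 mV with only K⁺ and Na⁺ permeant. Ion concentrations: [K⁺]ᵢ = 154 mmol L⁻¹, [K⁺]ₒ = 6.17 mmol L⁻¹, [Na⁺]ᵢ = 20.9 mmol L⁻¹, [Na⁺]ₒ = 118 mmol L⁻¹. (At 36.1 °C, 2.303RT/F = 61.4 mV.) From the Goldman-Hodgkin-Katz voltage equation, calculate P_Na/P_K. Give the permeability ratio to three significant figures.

0.118

Let α = P_Na/P_K. GHK: Vm = 61.4·log₁₀[(Kₒ + α·Naₒ)/(Kᵢ + α·Naᵢ)].
10^(Vm/61.4) = 10^(-54.8/61.4) = 0.12808
So 0.12808·(Kᵢ + α·Naᵢ) = Kₒ + α·Naₒ → α = (0.12808·154.0 − 6.17) / (118.0 − 0.12808·20.9)
α = (19.72 − 6.17) / (118.0 − 2.677) = 13.55/115.3 = 0.1175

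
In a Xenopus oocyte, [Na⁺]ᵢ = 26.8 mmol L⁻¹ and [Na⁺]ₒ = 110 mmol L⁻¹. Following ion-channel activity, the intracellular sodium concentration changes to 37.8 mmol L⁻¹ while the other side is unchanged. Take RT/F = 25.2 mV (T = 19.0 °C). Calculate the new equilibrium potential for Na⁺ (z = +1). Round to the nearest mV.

After the shift: [Na⁺]_out = 110, [Na⁺]_in = 37.8 mmol L⁻¹.
E_new = (25.2/1)·ln(110/37.8) = 25.20 · (1.0682) = 26.92 mV

27 mV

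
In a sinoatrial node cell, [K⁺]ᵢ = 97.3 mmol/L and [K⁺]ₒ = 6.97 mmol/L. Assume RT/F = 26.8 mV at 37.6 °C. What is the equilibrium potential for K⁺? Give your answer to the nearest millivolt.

-71 mV

E = (26.8/z) · ln([K⁺]_out/[K⁺]_in) with z = +1.
= (26.8/1) · ln(6.97/97.3) = 26.80 · ln(0.07163)
= 26.80 · (-2.6362) = -70.65 mV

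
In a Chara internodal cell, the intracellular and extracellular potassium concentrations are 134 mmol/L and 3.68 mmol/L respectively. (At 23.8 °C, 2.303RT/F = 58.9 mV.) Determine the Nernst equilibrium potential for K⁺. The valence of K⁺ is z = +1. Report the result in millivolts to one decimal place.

-92.0 mV

E = (58.9/z) · log₁₀([K⁺]_out/[K⁺]_in) with z = +1.
= (58.9/1) · log₁₀(3.68/134) = 58.90 · log₁₀(0.02746)
= 58.90 · (-1.5613) = -91.96 mV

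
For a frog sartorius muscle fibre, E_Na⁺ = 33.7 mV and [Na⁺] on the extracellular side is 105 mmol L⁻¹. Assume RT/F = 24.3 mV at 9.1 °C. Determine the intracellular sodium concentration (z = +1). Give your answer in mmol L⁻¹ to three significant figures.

Nernst: E = (24.3/1) · ln([out]/[in]), so ln([out]/[in]) = 33.7 × 1 / 24.3 = 1.3868.
[out]/[in] = e^(1.3868) = 4.002.
[in] = 105 / 4.002 = 26.24 mmol L⁻¹.

26.2 mmol L⁻¹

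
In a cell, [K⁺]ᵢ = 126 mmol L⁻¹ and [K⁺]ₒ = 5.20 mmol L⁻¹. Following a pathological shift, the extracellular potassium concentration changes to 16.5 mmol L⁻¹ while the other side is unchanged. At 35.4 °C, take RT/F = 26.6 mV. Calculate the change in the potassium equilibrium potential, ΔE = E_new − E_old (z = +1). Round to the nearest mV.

31 mV

E_old = (26.6/1)·ln(5.20/126) = -84.79 mV
E_new = (26.6/1)·ln(16.5/126) = -54.08 mV
ΔE = -54.08 − (-84.79) = 30.72 mV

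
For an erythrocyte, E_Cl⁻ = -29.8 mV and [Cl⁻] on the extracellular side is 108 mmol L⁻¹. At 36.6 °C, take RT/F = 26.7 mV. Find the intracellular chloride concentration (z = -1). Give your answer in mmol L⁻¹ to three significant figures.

Nernst: E = (26.7/-1) · ln([out]/[in]), so ln([out]/[in]) = -29.8 × -1 / 26.7 = 1.1161.
[out]/[in] = e^(1.1161) = 3.053.
[in] = 108 / 3.053 = 35.38 mmol L⁻¹.

35.4 mmol L⁻¹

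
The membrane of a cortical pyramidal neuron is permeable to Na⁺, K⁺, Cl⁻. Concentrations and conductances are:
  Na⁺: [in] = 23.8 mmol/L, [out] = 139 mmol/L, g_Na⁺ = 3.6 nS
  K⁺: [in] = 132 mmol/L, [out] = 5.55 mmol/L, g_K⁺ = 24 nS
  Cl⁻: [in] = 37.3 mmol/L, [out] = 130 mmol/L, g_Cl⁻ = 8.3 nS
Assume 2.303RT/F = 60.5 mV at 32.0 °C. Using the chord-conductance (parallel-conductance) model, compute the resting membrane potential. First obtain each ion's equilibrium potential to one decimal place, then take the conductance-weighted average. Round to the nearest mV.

E_Na⁺ = (60.5/1)·log₁₀(139/23.8) = 46.4 mV
E_K⁺ = (60.5/1)·log₁₀(5.55/132) = -83.3 mV
E_Cl⁻ = (60.5/-1)·log₁₀(130/37.3) = -32.8 mV
Vm = (Σ gᵢEᵢ)/(Σ gᵢ) = (3.6·46.4 + 24·-83.3 + 8.3·-32.8) / (3.6 + 24 + 8.3)
= -2104.40 / 35.9 = -58.62 mV

-59 mV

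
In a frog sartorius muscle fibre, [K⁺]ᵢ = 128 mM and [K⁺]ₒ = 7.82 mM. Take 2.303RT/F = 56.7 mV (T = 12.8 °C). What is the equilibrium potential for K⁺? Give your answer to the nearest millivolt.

-69 mV

E = (56.7/z) · log₁₀([K⁺]_out/[K⁺]_in) with z = +1.
= (56.7/1) · log₁₀(7.82/128) = 56.70 · log₁₀(0.06109)
= 56.70 · (-1.2140) = -68.83 mV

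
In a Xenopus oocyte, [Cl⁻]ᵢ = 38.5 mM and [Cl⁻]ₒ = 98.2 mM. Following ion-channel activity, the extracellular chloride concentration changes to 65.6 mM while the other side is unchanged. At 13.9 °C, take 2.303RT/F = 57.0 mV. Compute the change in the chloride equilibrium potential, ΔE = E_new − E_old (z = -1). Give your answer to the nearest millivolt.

E_old = (57.0/-1)·log₁₀(98.2/38.5) = -23.18 mV
E_new = (57.0/-1)·log₁₀(65.6/38.5) = -13.19 mV
ΔE = -13.19 − (-23.18) = 9.99 mV

10 mV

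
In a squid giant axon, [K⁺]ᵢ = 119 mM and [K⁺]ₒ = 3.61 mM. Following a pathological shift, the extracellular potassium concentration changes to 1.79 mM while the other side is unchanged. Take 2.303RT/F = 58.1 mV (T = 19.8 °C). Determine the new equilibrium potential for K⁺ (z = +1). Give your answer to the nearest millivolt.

After the shift: [K⁺]_out = 1.79, [K⁺]_in = 119 mM.
E_new = (58.1/1)·log₁₀(1.79/119) = 58.10 · (-1.8227) = -105.90 mV

-106 mV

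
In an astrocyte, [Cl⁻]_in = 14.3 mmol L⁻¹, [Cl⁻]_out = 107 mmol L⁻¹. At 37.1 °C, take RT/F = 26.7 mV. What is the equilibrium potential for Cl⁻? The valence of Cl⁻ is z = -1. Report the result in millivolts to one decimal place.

E = (26.7/z) · ln([Cl⁻]_out/[Cl⁻]_in) with z = -1.
For an anion, dividing by z = -1 reverses the sign.
= (26.7/-1) · ln(107/14.3) = -26.70 · ln(7.483)
= -26.70 · (2.0126) = -53.74 mV

-53.7 mV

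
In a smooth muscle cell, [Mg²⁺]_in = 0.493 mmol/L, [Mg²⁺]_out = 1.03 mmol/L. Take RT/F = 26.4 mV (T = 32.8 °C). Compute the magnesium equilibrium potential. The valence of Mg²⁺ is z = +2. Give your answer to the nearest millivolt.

E = (26.4/z) · ln([Mg²⁺]_out/[Mg²⁺]_in) with z = +2.
= (26.4/2) · ln(1.03/0.493) = 13.20 · ln(2.089)
= 13.20 · (0.7368) = 9.73 mV

10 mV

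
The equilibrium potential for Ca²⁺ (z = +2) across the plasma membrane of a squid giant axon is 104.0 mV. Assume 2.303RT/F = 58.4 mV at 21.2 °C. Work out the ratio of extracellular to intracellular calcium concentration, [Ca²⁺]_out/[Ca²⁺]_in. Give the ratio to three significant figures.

log₁₀([out]/[in]) = E·z/(58.4) = 104.0 × 2 / 58.4 = 3.5616
[out]/[in] = 10^(3.5616) = 3645

3640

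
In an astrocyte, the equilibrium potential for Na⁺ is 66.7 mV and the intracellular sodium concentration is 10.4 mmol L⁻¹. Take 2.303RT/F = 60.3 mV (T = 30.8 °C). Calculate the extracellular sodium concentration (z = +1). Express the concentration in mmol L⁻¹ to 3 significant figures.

Nernst: E = (60.3/1) · log₁₀([out]/[in]), so log₁₀([out]/[in]) = 66.7 × 1 / 60.3 = 1.1061.
[out]/[in] = 10^(1.1061) = 12.77.
[out] = 12.77 × 10.4 = 132.8 mmol L⁻¹.

133 mmol L⁻¹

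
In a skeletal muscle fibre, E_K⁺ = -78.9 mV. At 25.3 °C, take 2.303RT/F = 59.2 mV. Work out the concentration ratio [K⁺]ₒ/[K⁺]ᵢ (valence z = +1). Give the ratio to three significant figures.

log₁₀([out]/[in]) = E·z/(59.2) = -78.9 × 1 / 59.2 = -1.3328
[out]/[in] = 10^(-1.3328) = 0.04648

0.0465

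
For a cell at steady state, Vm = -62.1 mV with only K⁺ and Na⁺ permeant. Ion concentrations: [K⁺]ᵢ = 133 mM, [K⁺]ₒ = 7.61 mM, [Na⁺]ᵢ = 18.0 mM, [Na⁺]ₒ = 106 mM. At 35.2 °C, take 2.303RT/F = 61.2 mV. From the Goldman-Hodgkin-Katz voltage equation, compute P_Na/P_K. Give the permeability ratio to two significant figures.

0.050

Let α = P_Na/P_K. GHK: Vm = 61.2·log₁₀[(Kₒ + α·Naₒ)/(Kᵢ + α·Naᵢ)].
10^(Vm/61.2) = 10^(-62.1/61.2) = 0.096671
So 0.096671·(Kᵢ + α·Naᵢ) = Kₒ + α·Naₒ → α = (0.096671·133.0 − 7.61) / (106.0 − 0.096671·18.0)
α = (12.86 − 7.61) / (106.0 − 1.74) = 5.247/104.3 = 0.05033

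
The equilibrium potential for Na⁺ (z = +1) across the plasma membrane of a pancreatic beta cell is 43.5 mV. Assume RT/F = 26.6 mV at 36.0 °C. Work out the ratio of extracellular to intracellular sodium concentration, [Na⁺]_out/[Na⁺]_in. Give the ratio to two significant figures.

5.1

ln([out]/[in]) = E·z/(26.6) = 43.5 × 1 / 26.6 = 1.6353
[out]/[in] = e^(1.6353) = 5.131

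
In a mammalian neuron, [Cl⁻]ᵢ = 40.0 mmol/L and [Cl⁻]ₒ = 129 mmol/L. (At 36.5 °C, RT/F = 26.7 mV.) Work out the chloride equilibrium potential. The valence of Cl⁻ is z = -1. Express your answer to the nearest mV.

E = (26.7/z) · ln([Cl⁻]_out/[Cl⁻]_in) with z = -1.
For an anion, dividing by z = -1 reverses the sign.
= (26.7/-1) · ln(129/40.0) = -26.70 · ln(3.225)
= -26.70 · (1.1709) = -31.26 mV

-31 mV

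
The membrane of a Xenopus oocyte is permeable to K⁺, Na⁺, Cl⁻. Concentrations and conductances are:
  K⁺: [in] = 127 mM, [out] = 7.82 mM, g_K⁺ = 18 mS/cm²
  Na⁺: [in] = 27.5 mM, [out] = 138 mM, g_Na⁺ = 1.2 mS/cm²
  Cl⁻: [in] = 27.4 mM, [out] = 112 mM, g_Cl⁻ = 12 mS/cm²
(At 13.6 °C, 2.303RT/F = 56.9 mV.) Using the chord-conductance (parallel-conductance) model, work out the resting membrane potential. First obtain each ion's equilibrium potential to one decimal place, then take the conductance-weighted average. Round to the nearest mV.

E_K⁺ = (56.9/1)·log₁₀(7.82/127) = -68.9 mV
E_Na⁺ = (56.9/1)·log₁₀(138/27.5) = 39.9 mV
E_Cl⁻ = (56.9/-1)·log₁₀(112/27.4) = -34.8 mV
Vm = (Σ gᵢEᵢ)/(Σ gᵢ) = (18·-68.9 + 1.2·39.9 + 12·-34.8) / (18 + 1.2 + 12)
= -1609.92 / 31.2 = -51.60 mV

-52 mV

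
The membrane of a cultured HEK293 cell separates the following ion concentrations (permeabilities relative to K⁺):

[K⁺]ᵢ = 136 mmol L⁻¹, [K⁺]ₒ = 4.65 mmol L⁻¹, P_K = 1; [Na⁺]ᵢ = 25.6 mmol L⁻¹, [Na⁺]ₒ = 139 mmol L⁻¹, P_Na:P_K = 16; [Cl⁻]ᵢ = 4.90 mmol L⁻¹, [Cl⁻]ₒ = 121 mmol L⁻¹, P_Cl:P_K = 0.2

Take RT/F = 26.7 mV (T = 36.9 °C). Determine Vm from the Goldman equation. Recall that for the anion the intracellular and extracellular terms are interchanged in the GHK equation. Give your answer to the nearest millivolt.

Vm = 26.7 · ln[(Σ P·[cation]ₒ + Σ P·[anion]ᵢ) / (Σ P·[cation]ᵢ + Σ P·[anion]ₒ)]
Numerator = 1×4.65 + 16×139 + 0.2×4.90 = 2230
Denominator = 1×136 + 16×25.6 + 0.2×121 = 569.8
Vm = 26.7 · ln(3.913) = 26.7 × (1.3643) = 36.43 mV

36 mV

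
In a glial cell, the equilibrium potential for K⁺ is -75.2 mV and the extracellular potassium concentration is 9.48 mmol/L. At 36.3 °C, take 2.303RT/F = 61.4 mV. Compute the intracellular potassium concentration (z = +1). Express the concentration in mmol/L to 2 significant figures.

160 mmol/L

Nernst: E = (61.4/1) · log₁₀([out]/[in]), so log₁₀([out]/[in]) = -75.2 × 1 / 61.4 = -1.2248.
[out]/[in] = 10^(-1.2248) = 0.0596.
[in] = 9.48 / 0.0596 = 159.1 mmol/L.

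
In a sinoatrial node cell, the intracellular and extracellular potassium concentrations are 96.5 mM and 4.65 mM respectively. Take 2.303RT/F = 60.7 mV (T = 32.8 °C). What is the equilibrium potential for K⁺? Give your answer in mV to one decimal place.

-79.9 mV

E = (60.7/z) · log₁₀([K⁺]_out/[K⁺]_in) with z = +1.
= (60.7/1) · log₁₀(4.65/96.5) = 60.70 · log₁₀(0.04819)
= 60.70 · (-1.3171) = -79.95 mV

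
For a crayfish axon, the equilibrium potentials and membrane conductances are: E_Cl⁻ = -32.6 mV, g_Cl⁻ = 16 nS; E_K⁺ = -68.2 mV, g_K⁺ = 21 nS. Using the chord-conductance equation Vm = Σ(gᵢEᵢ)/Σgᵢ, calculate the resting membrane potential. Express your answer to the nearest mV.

Σ gᵢEᵢ = 16·(-32.6) + 21·(-68.2) = -1953.80
Σ gᵢ = 16 + 21 = 37
Vm = -1953.80 / 37 = -52.81 mV

-53 mV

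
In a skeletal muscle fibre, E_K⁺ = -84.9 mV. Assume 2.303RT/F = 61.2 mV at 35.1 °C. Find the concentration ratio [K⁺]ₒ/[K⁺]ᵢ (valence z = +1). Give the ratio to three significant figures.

0.0410

log₁₀([out]/[in]) = E·z/(61.2) = -84.9 × 1 / 61.2 = -1.3873
[out]/[in] = 10^(-1.3873) = 0.041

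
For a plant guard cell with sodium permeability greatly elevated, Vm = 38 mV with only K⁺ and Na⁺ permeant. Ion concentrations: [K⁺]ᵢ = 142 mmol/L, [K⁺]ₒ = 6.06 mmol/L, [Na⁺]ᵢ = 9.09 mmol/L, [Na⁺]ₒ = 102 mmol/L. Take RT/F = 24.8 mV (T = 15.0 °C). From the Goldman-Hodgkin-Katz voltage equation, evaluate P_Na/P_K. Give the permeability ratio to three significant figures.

Let α = P_Na/P_K. GHK: Vm = 24.8·ln[(Kₒ + α·Naₒ)/(Kᵢ + α·Naᵢ)].
e^(Vm/24.8) = e^(38.0/24.8) = 4.6286
So 4.6286·(Kᵢ + α·Naᵢ) = Kₒ + α·Naₒ → α = (4.6286·142.0 − 6.06) / (102.0 − 4.6286·9.09)
α = (657.3 − 6.06) / (102.0 − 42.07) = 651.2/59.93 = 10.87

10.9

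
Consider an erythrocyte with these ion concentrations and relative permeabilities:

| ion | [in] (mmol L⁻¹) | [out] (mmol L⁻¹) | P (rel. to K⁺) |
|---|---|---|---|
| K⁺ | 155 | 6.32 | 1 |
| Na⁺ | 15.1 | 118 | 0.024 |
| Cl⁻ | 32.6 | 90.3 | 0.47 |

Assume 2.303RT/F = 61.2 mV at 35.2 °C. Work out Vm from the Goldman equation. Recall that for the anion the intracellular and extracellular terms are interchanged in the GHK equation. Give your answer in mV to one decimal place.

Vm = 61.2 · log₁₀[(Σ P·[cation]ₒ + Σ P·[anion]ᵢ) / (Σ P·[cation]ᵢ + Σ P·[anion]ₒ)]
Numerator = 1×6.32 + 0.024×118 + 0.47×32.6 = 24.47
Denominator = 1×155 + 0.024×15.1 + 0.47×90.3 = 197.8
Vm = 61.2 · log₁₀(0.12373) = 61.2 × (-0.9075) = -55.54 mV

-55.5 mV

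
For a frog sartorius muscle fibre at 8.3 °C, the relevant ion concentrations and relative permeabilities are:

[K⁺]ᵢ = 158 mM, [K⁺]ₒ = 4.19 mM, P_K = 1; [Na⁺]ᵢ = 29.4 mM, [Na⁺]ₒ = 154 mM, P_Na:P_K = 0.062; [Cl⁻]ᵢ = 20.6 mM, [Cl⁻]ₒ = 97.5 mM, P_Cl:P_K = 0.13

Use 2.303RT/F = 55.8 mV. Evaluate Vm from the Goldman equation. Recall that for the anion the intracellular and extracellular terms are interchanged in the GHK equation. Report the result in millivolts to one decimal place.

Vm = 55.8 · log₁₀[(Σ P·[cation]ₒ + Σ P·[anion]ᵢ) / (Σ P·[cation]ᵢ + Σ P·[anion]ₒ)]
Numerator = 1×4.19 + 0.062×154 + 0.13×20.6 = 16.42
Denominator = 1×158 + 0.062×29.4 + 0.13×97.5 = 172.5
Vm = 55.8 · log₁₀(0.095166) = 55.8 × (-1.0215) = -57.00 mV

-57.0 mV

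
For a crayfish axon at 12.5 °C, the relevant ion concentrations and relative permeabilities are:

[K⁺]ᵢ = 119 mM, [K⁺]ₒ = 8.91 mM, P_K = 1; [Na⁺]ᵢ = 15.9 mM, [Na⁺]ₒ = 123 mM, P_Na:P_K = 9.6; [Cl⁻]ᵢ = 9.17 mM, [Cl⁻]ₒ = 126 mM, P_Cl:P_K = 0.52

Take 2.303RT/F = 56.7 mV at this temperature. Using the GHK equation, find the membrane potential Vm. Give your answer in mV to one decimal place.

Vm = 56.7 · log₁₀[(Σ P·[cation]ₒ + Σ P·[anion]ᵢ) / (Σ P·[cation]ᵢ + Σ P·[anion]ₒ)]
Numerator = 1×8.91 + 9.6×123 + 0.52×9.17 = 1194
Denominator = 1×119 + 9.6×15.9 + 0.52×126 = 337.2
Vm = 56.7 · log₁₀(3.5428) = 56.7 × (0.5493) = 31.15 mV

31.1 mV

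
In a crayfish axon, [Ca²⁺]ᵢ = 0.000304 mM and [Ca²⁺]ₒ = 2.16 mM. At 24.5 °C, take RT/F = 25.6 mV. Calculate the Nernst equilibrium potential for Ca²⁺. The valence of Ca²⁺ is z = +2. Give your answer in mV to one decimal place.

E = (25.6/z) · ln([Ca²⁺]_out/[Ca²⁺]_in) with z = +2.
= (25.6/2) · ln(2.16/0.000304) = 12.80 · ln(7105)
= 12.80 · (8.8686) = 113.52 mV

113.5 mV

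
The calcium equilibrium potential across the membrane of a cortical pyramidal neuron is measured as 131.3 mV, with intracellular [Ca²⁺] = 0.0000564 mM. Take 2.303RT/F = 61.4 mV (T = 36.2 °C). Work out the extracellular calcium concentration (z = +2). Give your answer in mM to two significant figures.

Nernst: E = (61.4/2) · log₁₀([out]/[in]), so log₁₀([out]/[in]) = 131.3 × 2 / 61.4 = 4.2769.
[out]/[in] = 10^(4.2769) = 1.892e+04.
[out] = 1.892e+04 × 0.0000564 = 1.067 mM.

1.1 mM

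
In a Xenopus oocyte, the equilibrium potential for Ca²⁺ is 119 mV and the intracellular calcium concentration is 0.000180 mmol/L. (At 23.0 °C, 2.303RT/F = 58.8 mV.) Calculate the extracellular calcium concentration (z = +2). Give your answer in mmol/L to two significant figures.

Nernst: E = (58.8/2) · log₁₀([out]/[in]), so log₁₀([out]/[in]) = 119.0 × 2 / 58.8 = 4.0476.
[out]/[in] = 10^(4.0476) = 1.116e+04.
[out] = 1.116e+04 × 0.000180 = 2.009 mmol/L.

2.0 mmol/L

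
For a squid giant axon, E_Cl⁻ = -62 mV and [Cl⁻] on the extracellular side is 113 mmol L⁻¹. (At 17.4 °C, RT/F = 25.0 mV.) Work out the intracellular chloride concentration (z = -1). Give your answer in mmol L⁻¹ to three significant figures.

Nernst: E = (25.0/-1) · ln([out]/[in]), so ln([out]/[in]) = -62.0 × -1 / 25.0 = 2.4800.
[out]/[in] = e^(2.4800) = 11.94.
[in] = 113 / 11.94 = 9.463 mmol L⁻¹.

9.46 mmol L⁻¹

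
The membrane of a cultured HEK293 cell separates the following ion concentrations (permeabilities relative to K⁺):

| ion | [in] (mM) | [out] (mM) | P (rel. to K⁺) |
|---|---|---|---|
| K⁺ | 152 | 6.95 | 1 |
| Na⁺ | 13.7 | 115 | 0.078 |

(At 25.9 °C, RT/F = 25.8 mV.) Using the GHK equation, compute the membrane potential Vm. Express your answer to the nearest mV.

-58 mV

Vm = 25.8 · ln[(Σ P·[cation]ₒ + Σ P·[anion]ᵢ) / (Σ P·[cation]ᵢ + Σ P·[anion]ₒ)]
Numerator = 1×6.95 + 0.078×115 = 15.92
Denominator = 1×152 + 0.078×13.7 = 153.1
Vm = 25.8 · ln(0.10401) = 25.8 × (-2.2633) = -58.39 mV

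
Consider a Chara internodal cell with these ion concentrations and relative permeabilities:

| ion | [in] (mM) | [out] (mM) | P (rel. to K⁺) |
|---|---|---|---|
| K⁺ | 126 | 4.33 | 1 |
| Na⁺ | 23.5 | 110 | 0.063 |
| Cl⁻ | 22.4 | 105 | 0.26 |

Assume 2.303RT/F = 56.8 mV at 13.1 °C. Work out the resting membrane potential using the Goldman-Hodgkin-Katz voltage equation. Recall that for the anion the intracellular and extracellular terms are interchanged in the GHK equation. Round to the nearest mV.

Vm = 56.8 · log₁₀[(Σ P·[cation]ₒ + Σ P·[anion]ᵢ) / (Σ P·[cation]ᵢ + Σ P·[anion]ₒ)]
Numerator = 1×4.33 + 0.063×110 + 0.26×22.4 = 17.08
Denominator = 1×126 + 0.063×23.5 + 0.26×105 = 154.8
Vm = 56.8 · log₁₀(0.11038) = 56.8 × (-0.9571) = -54.36 mV

-54 mV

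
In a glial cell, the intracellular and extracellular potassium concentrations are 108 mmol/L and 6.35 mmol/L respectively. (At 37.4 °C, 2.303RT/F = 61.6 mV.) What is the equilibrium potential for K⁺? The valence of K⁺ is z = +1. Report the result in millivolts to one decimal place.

E = (61.6/z) · log₁₀([K⁺]_out/[K⁺]_in) with z = +1.
= (61.6/1) · log₁₀(6.35/108) = 61.60 · log₁₀(0.0588)
= 61.60 · (-1.2307) = -75.81 mV

-75.8 mV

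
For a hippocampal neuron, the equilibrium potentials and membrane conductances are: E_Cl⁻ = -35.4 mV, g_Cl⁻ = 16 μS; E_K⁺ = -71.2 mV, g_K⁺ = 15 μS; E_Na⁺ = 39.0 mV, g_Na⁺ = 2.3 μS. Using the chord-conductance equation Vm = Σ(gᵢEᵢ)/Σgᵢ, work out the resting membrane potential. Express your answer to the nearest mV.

Σ gᵢEᵢ = 16·(-35.4) + 15·(-71.2) + 2.3·(39.0) = -1544.70
Σ gᵢ = 16 + 15 + 2.3 = 33.3
Vm = -1544.70 / 33.3 = -46.39 mV

-46 mV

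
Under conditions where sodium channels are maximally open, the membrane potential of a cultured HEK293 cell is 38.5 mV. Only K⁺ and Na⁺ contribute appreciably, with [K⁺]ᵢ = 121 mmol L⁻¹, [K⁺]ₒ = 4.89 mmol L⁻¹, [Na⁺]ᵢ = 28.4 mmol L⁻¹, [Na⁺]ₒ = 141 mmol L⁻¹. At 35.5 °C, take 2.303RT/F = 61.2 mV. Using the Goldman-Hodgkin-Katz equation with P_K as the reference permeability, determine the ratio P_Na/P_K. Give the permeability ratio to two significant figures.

Let α = P_Na/P_K. GHK: Vm = 61.2·log₁₀[(Kₒ + α·Naₒ)/(Kᵢ + α·Naᵢ)].
10^(Vm/61.2) = 10^(38.5/61.2) = 4.2568
So 4.2568·(Kᵢ + α·Naᵢ) = Kₒ + α·Naₒ → α = (4.2568·121.0 − 4.89) / (141.0 − 4.2568·28.4)
α = (515.1 − 4.89) / (141.0 − 120.9) = 510.2/20.11 = 25.37

25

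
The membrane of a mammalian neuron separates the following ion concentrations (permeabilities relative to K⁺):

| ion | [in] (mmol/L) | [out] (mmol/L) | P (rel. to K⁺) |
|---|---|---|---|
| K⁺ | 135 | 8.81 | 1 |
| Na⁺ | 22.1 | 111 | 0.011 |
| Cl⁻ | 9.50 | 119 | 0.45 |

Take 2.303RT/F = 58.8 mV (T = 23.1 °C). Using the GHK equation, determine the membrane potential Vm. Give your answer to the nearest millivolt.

Vm = 58.8 · log₁₀[(Σ P·[cation]ₒ + Σ P·[anion]ᵢ) / (Σ P·[cation]ᵢ + Σ P·[anion]ₒ)]
Numerator = 1×8.81 + 0.011×111 + 0.45×9.50 = 14.31
Denominator = 1×135 + 0.011×22.1 + 0.45×119 = 188.8
Vm = 58.8 · log₁₀(0.075776) = 58.8 × (-1.1205) = -65.88 mV

-66 mV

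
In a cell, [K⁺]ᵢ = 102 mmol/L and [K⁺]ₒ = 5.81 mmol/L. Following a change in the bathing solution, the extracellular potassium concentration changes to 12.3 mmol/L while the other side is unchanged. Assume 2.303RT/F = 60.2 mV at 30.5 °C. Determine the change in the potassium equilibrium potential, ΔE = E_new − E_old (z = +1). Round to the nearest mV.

E_old = (60.2/1)·log₁₀(5.81/102) = -74.91 mV
E_new = (60.2/1)·log₁₀(12.3/102) = -55.31 mV
ΔE = -55.31 − (-74.91) = 19.61 mV

20 mV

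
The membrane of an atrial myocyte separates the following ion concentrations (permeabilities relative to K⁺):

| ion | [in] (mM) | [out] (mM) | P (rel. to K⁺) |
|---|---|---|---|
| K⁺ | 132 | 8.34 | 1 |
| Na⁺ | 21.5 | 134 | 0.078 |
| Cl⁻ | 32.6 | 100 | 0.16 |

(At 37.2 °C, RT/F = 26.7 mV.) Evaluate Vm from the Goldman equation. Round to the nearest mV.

Vm = 26.7 · ln[(Σ P·[cation]ₒ + Σ P·[anion]ᵢ) / (Σ P·[cation]ᵢ + Σ P·[anion]ₒ)]
Numerator = 1×8.34 + 0.078×134 + 0.16×32.6 = 24.01
Denominator = 1×132 + 0.078×21.5 + 0.16×100 = 149.7
Vm = 26.7 · ln(0.1604) = 26.7 × (-1.8301) = -48.86 mV

-49 mV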